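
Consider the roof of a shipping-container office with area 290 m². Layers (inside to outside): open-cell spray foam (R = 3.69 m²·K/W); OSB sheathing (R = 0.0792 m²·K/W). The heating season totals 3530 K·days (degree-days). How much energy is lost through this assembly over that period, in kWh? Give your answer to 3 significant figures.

R_total = 3.69 + 0.0792 = 3.769 m²·K/W
E = A × HDD × 24 / R / 1000 = 290 × 3530 × 24 / 3.769 / 1000 = 6518 kWh

6520 kWh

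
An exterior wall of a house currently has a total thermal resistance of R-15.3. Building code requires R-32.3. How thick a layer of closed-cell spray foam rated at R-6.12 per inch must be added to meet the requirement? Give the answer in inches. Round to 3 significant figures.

2.78 in

ΔR = 32.3 − 15.3 = 17 ft²·°F·h/BTU
L = ΔR / (R/in) = 17/6.12 = 2.778 in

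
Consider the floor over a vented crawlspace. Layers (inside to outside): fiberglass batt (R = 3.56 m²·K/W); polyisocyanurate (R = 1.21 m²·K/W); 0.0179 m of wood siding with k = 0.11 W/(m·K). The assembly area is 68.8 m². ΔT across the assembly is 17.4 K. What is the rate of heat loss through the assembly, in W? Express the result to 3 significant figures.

0.0179/0.11 = 0.1627
R_total = 3.56 + 1.21 + 0.1627 = 4.933 m²·K/W
Q = A·ΔT/R = 68.8 × 17.4 / 4.933 = 242.7 W

243 W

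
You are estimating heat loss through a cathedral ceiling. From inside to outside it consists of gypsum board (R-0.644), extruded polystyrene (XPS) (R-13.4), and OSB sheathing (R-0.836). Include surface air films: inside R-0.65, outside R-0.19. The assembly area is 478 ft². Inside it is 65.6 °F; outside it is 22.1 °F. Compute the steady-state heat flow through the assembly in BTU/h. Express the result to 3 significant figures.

R_total = 0.65 + 0.644 + 13.4 + 0.836 + 0.19 = 15.72 ft²·°F·h/BTU
Q = A·ΔT/R = 478 × (65.6 − 22.1) / 15.72 = 1323 BTU/h

1320 BTU/h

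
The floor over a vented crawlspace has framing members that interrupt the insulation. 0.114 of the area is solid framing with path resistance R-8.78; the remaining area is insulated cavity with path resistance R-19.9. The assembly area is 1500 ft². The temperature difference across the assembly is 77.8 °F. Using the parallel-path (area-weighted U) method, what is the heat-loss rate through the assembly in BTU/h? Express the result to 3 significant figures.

U_eff = 0.886/19.9 + 0.114/8.78 = 0.04452 + 0.01298 = 0.05751
R_eff = 1/U_eff = 17.39 ft²·°F·h/BTU
Q = 1500 × 77.8 / 17.39 = 6711 BTU/h

6710 BTU/h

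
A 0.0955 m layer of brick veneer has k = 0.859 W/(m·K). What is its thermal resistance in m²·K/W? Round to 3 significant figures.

0.111 m²·K/W

R = L/k = 0.0955/0.859 = 0.1112 m²·K/W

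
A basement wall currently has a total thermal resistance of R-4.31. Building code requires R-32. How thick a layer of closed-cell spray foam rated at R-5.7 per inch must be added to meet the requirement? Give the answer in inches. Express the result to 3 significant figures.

4.86 in

ΔR = 32 − 4.31 = 27.69 ft²·°F·h/BTU
L = ΔR / (R/in) = 27.69/5.7 = 4.858 in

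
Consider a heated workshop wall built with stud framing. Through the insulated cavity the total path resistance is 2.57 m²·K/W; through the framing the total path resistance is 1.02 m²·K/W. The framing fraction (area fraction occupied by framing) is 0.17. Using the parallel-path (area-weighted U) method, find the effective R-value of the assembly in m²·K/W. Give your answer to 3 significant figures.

U_eff = 0.83/2.57 + 0.17/1.02 = 0.323 + 0.1667 = 0.4896
R_eff = 1/U_eff = 2.042 m²·K/W

2.04 m²·K/W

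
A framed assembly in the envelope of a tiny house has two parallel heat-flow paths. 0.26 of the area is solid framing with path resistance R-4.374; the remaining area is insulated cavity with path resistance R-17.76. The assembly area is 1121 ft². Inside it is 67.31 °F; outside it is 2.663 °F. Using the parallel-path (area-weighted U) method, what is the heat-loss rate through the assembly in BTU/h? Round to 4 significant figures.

U_eff = 0.74/17.76 + 0.26/4.374 = 0.041667 + 0.059442 = 0.10111
R_eff = 1/U_eff = 9.8903 ft²·°F·h/BTU
Q = 1121 × (67.31 − 2.663) / 9.8903 = 7327.3 BTU/h

7327 BTU/h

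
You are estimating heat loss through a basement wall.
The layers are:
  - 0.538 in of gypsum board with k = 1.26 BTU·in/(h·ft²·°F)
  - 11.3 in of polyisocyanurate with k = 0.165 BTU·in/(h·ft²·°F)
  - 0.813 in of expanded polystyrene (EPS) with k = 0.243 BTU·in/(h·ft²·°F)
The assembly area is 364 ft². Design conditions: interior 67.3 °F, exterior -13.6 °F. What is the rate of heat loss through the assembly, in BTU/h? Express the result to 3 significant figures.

408 BTU/h

0.538/1.26 = 0.427
11.3/0.165 = 68.48
0.813/0.243 = 3.346
R_total = 0.427 + 68.48 + 3.346 = 72.26 ft²·°F·h/BTU
Q = A·ΔT/R = 364 × (67.3 − (-13.6)) / 72.26 = 407.5 BTU/h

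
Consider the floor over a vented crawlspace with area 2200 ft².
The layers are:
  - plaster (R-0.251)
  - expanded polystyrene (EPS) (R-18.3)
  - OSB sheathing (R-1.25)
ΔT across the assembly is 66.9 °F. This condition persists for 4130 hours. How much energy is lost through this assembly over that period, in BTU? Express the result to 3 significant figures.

R_total = 0.251 + 18.3 + 1.25 = 19.8 ft²·°F·h/BTU
Q = 2200 × 66.9 / 19.8 = 7433 BTU/h
E = 7433 × 4130 = 30700000 BTU

30700000 BTU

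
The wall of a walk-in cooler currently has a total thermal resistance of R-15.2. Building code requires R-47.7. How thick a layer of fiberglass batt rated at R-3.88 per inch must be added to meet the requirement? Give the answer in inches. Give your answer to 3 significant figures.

8.38 in

ΔR = 47.7 − 15.2 = 32.5 ft²·°F·h/BTU
L = ΔR / (R/in) = 32.5/3.88 = 8.376 in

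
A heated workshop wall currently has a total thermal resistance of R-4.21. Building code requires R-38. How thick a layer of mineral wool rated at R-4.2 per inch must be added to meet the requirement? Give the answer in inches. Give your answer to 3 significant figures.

ΔR = 38 − 4.21 = 33.79 ft²·°F·h/BTU
L = ΔR / (R/in) = 33.79/4.2 = 8.045 in

8.05 in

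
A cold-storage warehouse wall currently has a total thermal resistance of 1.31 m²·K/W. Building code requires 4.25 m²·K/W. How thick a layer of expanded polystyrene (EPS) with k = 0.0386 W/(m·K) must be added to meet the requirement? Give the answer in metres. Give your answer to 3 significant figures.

0.113 m

ΔR = 4.25 − 1.31 = 2.94 m²·K/W
L = ΔR × k = 2.94 × 0.0386 = 0.1135 m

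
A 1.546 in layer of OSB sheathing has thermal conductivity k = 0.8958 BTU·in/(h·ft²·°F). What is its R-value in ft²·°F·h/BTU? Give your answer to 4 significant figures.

R = L/k = 1.546/0.8958 = 1.7258 ft²·°F·h/BTU

1.726 ft²·°F·h/BTU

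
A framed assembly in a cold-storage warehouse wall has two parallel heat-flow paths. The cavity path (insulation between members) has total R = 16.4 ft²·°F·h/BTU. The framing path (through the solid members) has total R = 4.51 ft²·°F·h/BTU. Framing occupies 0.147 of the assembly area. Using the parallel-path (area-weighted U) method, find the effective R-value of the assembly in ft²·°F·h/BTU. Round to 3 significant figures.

U_eff = 0.853/16.4 + 0.147/4.51 = 0.05201 + 0.03259 = 0.08461
R_eff = 1/U_eff = 11.82 ft²·°F·h/BTU

11.8 ft²·°F·h/BTU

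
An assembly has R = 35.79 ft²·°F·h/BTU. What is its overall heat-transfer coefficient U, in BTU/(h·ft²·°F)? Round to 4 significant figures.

U = 1/R = 1/35.79 = 0.027941

0.02794 BTU/(h·ft²·°F)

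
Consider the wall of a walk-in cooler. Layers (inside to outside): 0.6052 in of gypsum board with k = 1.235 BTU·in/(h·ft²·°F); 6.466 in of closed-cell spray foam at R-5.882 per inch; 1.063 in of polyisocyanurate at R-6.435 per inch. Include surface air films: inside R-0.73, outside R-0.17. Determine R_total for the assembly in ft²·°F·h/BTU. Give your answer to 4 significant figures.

46.26 ft²·°F·h/BTU

0.6052/1.235 = 0.49004
6.466 × 5.882 = 38.033
1.063 × 6.435 = 6.8404
R_total = 0.73 + 0.49004 + 38.033 + 6.8404 + 0.17 = 46.263 ft²·°F·h/BTU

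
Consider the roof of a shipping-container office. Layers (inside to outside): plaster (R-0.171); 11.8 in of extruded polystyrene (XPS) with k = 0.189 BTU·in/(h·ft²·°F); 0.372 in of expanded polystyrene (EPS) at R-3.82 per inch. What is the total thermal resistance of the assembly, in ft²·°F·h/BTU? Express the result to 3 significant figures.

11.8/0.189 = 62.43
0.372 × 3.82 = 1.421
R_total = 0.171 + 62.43 + 1.421 = 64.03 ft²·°F·h/BTU

64.0 ft²·°F·h/BTU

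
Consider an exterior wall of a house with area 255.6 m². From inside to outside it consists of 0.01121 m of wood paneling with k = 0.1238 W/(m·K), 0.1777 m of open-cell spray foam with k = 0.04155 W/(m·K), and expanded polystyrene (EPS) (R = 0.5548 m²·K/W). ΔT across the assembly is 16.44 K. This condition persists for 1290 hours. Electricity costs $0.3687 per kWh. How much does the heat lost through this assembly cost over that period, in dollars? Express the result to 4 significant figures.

406.0 dollars

0.01121/0.1238 = 0.090549
0.1777/0.04155 = 4.2768
R_total = 0.090549 + 4.2768 + 0.5548 = 4.9221 m²·K/W
Q = 255.6 × 16.44 / 4.9221 = 853.71 W
E = 853.71 W × 1290 h / 1000 = 1101.3 kWh
Cost = 1101.3 × 0.3687 = $406.04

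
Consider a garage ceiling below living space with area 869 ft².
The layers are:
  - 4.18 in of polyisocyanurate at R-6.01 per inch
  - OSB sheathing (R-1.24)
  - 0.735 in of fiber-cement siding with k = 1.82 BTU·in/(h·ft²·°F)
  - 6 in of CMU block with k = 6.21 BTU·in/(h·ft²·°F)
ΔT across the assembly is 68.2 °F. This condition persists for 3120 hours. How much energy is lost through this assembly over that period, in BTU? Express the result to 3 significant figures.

6670000 BTU

4.18 × 6.01 = 25.12
0.735/1.82 = 0.4038
6/6.21 = 0.9662
R_total = 25.12 + 1.24 + 0.4038 + 0.9662 = 27.73 ft²·°F·h/BTU
Q = 869 × 68.2 / 27.73 = 2137 BTU/h
E = 2137 × 3120 = 6668000 BTU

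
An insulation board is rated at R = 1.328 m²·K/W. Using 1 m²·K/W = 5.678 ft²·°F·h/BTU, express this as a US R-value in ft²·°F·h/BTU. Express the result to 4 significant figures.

R_US = 1.328 × 5.678 = 7.5404

7.540 ft²·°F·h/BTU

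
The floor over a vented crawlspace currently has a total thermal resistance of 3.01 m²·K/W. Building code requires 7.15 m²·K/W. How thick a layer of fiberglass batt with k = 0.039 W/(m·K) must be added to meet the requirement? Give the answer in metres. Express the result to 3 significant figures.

0.161 m

ΔR = 7.15 − 3.01 = 4.14 m²·K/W
L = ΔR × k = 4.14 × 0.039 = 0.1615 m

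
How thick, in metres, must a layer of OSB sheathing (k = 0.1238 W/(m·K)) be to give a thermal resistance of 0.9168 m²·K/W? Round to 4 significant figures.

L = R·k = 0.9168 × 0.1238 = 0.1135 m

0.1135 m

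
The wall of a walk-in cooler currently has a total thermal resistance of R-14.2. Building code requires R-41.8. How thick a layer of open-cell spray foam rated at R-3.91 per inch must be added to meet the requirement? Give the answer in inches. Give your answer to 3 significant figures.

7.06 in

ΔR = 41.8 − 14.2 = 27.6 ft²·°F·h/BTU
L = ΔR / (R/in) = 27.6/3.91 = 7.059 in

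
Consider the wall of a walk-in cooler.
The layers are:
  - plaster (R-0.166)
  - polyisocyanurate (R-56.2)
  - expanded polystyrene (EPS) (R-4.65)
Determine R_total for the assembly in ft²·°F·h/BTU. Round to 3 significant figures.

61.0 ft²·°F·h/BTU

R_total = 0.166 + 56.2 + 4.65 = 61.02 ft²·°F·h/BTU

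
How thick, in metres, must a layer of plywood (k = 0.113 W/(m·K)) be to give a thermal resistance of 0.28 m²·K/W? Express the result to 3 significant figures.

L = R·k = 0.28 × 0.113 = 0.03164 m

0.0316 m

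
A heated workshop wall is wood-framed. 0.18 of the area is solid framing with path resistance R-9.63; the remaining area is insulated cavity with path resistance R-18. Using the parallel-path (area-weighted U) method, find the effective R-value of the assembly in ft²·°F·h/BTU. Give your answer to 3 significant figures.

U_eff = 0.82/18 + 0.18/9.63 = 0.04556 + 0.01869 = 0.06425
R_eff = 1/U_eff = 15.56 ft²·°F·h/BTU

15.6 ft²·°F·h/BTU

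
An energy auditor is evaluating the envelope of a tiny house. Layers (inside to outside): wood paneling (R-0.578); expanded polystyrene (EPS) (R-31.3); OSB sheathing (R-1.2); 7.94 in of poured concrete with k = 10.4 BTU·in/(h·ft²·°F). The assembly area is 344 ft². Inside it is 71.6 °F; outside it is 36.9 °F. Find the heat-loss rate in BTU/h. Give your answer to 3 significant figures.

353 BTU/h

7.94/10.4 = 0.7635
R_total = 0.578 + 31.3 + 1.2 + 0.7635 = 33.84 ft²·°F·h/BTU
Q = A·ΔT/R = 344 × (71.6 − 36.9) / 33.84 = 352.7 BTU/h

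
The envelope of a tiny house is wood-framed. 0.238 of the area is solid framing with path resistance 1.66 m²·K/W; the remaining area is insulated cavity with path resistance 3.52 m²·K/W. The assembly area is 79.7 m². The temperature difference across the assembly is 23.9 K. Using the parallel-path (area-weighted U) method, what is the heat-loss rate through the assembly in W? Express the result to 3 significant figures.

U_eff = 0.762/3.52 + 0.238/1.66 = 0.2165 + 0.1434 = 0.3599
R_eff = 1/U_eff = 2.779 m²·K/W
Q = 79.7 × 23.9 / 2.779 = 685.5 W

685 W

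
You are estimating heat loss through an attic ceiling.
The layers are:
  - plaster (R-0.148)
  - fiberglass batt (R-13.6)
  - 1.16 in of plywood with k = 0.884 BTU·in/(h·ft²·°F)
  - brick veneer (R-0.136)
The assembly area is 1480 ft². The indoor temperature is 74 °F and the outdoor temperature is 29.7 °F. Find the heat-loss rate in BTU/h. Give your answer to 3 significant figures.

1.16/0.884 = 1.312
R_total = 0.148 + 13.6 + 1.312 + 0.136 = 15.2 ft²·°F·h/BTU
Q = A·ΔT/R = 1480 × (74 − 29.7) / 15.2 = 4314 BTU/h

4310 BTU/h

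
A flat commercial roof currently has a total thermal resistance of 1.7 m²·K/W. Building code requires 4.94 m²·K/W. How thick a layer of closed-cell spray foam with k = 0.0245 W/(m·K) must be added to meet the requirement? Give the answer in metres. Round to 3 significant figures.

0.0794 m

ΔR = 4.94 − 1.7 = 3.24 m²·K/W
L = ΔR × k = 3.24 × 0.0245 = 0.07938 m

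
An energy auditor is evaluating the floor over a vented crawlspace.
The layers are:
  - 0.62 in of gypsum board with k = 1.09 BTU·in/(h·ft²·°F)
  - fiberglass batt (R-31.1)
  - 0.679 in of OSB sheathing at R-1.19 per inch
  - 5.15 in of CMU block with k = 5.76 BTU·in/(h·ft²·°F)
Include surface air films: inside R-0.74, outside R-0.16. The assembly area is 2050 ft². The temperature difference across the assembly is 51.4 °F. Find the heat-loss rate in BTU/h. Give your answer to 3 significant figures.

3070 BTU/h

0.62/1.09 = 0.5688
0.679 × 1.19 = 0.808
5.15/5.76 = 0.8941
R_total = 0.74 + 0.5688 + 31.1 + 0.808 + 0.8941 + 0.16 = 34.27 ft²·°F·h/BTU
Q = A·ΔT/R = 2050 × 51.4 / 34.27 = 3075 BTU/h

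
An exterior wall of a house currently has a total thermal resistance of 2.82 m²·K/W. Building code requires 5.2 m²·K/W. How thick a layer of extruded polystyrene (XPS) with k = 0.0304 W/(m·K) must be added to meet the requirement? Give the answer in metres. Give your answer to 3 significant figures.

0.0724 m

ΔR = 5.2 − 2.82 = 2.38 m²·K/W
L = ΔR × k = 2.38 × 0.0304 = 0.07235 m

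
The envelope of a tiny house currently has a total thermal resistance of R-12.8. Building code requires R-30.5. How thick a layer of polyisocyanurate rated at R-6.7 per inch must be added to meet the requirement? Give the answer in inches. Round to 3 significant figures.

2.64 in

ΔR = 30.5 − 12.8 = 17.7 ft²·°F·h/BTU
L = ΔR / (R/in) = 17.7/6.7 = 2.642 in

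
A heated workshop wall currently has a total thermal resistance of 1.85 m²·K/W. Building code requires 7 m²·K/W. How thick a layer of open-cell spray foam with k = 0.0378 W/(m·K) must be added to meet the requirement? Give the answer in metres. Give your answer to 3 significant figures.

0.195 m

ΔR = 7 − 1.85 = 5.15 m²·K/W
L = ΔR × k = 5.15 × 0.0378 = 0.1947 m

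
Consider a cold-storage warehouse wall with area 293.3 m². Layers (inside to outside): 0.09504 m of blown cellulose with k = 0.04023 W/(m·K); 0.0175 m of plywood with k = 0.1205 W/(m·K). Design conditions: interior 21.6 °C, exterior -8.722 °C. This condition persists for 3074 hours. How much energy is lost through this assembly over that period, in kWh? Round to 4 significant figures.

10900 kWh

0.09504/0.04023 = 2.3624
0.0175/0.1205 = 0.14523
R_total = 2.3624 + 0.14523 = 2.5076 m²·K/W
Q = 293.3 × (21.6 − (-8.722)) / 2.5076 = 3546.5 W
E = 3546.5 W × 3074 h / 1000 = 10902 kWh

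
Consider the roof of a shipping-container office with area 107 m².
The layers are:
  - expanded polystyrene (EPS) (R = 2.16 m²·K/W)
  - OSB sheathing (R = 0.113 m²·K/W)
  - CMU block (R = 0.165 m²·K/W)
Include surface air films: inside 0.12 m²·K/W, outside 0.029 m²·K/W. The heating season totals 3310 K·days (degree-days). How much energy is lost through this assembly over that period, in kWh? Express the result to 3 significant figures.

3290 kWh

R_total = 0.12 + 2.16 + 0.113 + 0.165 + 0.029 = 2.587 m²·K/W
E = A × HDD × 24 / R / 1000 = 107 × 3310 × 24 / 2.587 / 1000 = 3286 kWh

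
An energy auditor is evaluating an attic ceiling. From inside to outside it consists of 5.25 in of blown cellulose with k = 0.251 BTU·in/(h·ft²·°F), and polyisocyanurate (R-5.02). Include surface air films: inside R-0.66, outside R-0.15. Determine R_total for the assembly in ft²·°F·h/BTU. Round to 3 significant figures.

26.7 ft²·°F·h/BTU

5.25/0.251 = 20.92
R_total = 0.66 + 20.92 + 5.02 + 0.15 = 26.75 ft²·°F·h/BTU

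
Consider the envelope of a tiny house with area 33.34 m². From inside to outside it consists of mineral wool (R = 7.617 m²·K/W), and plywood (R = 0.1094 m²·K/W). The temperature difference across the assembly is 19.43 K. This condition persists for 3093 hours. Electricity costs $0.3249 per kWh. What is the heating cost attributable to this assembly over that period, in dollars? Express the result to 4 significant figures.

R_total = 7.617 + 0.1094 = 7.7264 m²·K/W
Q = 33.34 × 19.43 / 7.7264 = 83.842 W
E = 83.842 W × 3093 h / 1000 = 259.32 kWh
Cost = 259.32 × 0.3249 = $84.254

84.25 dollars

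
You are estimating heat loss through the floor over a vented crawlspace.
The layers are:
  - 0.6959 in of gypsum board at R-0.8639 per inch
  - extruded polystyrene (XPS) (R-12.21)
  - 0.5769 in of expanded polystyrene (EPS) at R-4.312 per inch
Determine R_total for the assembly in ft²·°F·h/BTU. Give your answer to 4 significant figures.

0.6959 × 0.8639 = 0.60119
0.5769 × 4.312 = 2.4876
R_total = 0.60119 + 12.21 + 2.4876 = 15.299 ft²·°F·h/BTU

15.30 ft²·°F·h/BTU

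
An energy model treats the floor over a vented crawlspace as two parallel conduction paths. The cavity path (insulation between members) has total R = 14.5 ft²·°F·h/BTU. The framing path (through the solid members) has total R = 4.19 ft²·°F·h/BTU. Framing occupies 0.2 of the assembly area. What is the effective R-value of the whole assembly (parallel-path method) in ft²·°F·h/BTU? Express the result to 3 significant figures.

9.72 ft²·°F·h/BTU

U_eff = 0.8/14.5 + 0.2/4.19 = 0.05517 + 0.04773 = 0.1029
R_eff = 1/U_eff = 9.718 ft²·°F·h/BTU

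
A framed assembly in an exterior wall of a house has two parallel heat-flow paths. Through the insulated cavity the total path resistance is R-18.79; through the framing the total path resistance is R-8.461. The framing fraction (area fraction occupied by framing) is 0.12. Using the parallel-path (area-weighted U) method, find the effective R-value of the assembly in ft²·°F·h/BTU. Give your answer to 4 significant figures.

U_eff = 0.88/18.79 + 0.12/8.461 = 0.046833 + 0.014183 = 0.061016
R_eff = 1/U_eff = 16.389 ft²·°F·h/BTU

16.39 ft²·°F·h/BTU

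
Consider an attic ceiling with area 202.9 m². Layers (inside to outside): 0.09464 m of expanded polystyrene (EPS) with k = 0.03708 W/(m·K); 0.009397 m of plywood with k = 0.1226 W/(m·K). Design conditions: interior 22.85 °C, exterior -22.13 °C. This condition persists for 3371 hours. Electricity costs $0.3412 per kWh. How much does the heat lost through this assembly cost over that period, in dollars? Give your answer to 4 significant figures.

0.09464/0.03708 = 2.5523
0.009397/0.1226 = 0.076648
R_total = 2.5523 + 0.076648 = 2.629 m²·K/W
Q = 202.9 × (22.85 − (-22.13)) / 2.629 = 3471.5 W
E = 3471.5 W × 3371 h / 1000 = 11702 kWh
Cost = 11702 × 0.3412 = $3992.9

3993 dollars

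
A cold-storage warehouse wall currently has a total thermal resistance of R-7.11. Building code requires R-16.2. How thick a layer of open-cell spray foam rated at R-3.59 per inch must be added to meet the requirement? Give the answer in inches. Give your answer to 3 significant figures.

ΔR = 16.2 − 7.11 = 9.09 ft²·°F·h/BTU
L = ΔR / (R/in) = 9.09/3.59 = 2.532 in

2.53 in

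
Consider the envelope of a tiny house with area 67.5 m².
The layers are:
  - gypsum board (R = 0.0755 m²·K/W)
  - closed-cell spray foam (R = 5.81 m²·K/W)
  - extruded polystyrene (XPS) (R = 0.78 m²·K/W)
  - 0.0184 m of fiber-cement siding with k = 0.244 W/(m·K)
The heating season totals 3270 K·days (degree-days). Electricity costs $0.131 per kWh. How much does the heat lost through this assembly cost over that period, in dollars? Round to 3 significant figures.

103 dollars

0.0184/0.244 = 0.07541
R_total = 0.0755 + 5.81 + 0.78 + 0.07541 = 6.741 m²·K/W
E = A × HDD × 24 / R / 1000 = 67.5 × 3270 × 24 / 6.741 / 1000 = 785.9 kWh
Cost = 785.9 × 0.131 = $102.9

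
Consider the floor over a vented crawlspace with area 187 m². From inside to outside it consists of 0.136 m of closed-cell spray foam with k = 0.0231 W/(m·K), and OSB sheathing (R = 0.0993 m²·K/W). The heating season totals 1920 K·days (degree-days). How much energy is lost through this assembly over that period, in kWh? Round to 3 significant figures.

0.136/0.0231 = 5.887
R_total = 5.887 + 0.0993 = 5.987 m²·K/W
E = A × HDD × 24 / R / 1000 = 187 × 1920 × 24 / 5.987 / 1000 = 1439 kWh

1440 kWh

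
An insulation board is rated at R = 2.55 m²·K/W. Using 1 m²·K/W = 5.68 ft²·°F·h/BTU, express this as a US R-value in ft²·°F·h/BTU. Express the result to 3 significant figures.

14.5 ft²·°F·h/BTU

R_US = 2.55 × 5.68 = 14.48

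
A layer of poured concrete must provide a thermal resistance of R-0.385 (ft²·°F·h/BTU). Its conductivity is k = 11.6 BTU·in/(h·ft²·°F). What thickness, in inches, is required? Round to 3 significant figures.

4.47 in

L = R × k = 0.385 × 11.6 = 4.466 in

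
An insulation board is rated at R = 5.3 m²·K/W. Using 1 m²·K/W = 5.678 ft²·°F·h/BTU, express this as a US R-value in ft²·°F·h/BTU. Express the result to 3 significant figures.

30.1 ft²·°F·h/BTU

R_US = 5.3 × 5.678 = 30.09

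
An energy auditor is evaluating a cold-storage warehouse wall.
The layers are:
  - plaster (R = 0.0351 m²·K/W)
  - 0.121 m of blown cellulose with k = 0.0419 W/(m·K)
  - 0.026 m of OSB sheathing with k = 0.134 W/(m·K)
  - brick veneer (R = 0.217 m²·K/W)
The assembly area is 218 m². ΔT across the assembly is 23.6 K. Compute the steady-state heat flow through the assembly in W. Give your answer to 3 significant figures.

0.121/0.0419 = 2.888
0.026/0.134 = 0.194
R_total = 0.0351 + 2.888 + 0.194 + 0.217 = 3.334 m²·K/W
Q = A·ΔT/R = 218 × 23.6 / 3.334 = 1543 W

1540 W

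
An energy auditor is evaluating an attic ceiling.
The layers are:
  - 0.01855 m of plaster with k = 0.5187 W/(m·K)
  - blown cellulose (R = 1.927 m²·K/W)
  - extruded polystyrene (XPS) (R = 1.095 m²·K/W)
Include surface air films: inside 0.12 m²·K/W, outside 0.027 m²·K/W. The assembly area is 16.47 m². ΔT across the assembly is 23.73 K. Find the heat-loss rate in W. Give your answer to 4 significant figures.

0.01855/0.5187 = 0.035762
R_total = 0.12 + 0.035762 + 1.927 + 1.095 + 0.027 = 3.2048 m²·K/W
Q = A·ΔT/R = 16.47 × 23.73 / 3.2048 = 121.95 W

122.0 W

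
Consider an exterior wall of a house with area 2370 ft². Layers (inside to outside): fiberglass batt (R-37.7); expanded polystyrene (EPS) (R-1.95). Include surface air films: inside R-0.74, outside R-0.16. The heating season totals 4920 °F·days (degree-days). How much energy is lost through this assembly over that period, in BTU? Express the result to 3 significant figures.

6900000 BTU

R_total = 0.74 + 37.7 + 1.95 + 0.16 = 40.55 ft²·°F·h/BTU
E = A × HDD × 24 / R = 2370 × 4920 × 24 / 40.55 = 6901000 BTU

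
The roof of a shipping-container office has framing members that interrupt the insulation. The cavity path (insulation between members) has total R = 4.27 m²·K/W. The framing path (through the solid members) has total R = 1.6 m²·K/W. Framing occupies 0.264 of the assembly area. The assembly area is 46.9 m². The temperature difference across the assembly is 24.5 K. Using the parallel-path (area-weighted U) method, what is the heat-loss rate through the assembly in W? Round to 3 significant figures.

U_eff = 0.736/4.27 + 0.264/1.6 = 0.1724 + 0.165 = 0.3374
R_eff = 1/U_eff = 2.964 m²·K/W
Q = 46.9 × 24.5 / 2.964 = 387.6 W

388 W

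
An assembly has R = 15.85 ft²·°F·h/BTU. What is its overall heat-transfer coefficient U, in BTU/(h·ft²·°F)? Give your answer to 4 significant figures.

U = 1/R = 1/15.85 = 0.063091

0.06309 BTU/(h·ft²·°F)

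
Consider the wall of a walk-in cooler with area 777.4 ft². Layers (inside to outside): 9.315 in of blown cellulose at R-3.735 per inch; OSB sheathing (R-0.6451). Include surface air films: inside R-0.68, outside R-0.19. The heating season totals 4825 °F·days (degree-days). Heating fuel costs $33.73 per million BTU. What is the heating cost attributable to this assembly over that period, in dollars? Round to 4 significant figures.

9.315 × 3.735 = 34.792
R_total = 0.68 + 34.792 + 0.6451 + 0.19 = 36.307 ft²·°F·h/BTU
E = A × HDD × 24 / R = 777.4 × 4825 × 24 / 36.307 = 2479500 BTU
Cost = 2479500/10⁶ × 33.73 = $83.634

83.63 dollars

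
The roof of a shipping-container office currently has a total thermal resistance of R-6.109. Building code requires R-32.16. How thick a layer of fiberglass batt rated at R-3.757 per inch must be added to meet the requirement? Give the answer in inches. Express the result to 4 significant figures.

6.934 in

ΔR = 32.16 − 6.109 = 26.051 ft²·°F·h/BTU
L = ΔR / (R/in) = 26.051/3.757 = 6.934 in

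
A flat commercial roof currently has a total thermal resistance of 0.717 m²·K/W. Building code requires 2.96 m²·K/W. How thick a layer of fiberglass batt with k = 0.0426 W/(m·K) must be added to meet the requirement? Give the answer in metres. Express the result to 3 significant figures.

0.0956 m

ΔR = 2.96 − 0.717 = 2.243 m²·K/W
L = ΔR × k = 2.243 × 0.0426 = 0.09555 m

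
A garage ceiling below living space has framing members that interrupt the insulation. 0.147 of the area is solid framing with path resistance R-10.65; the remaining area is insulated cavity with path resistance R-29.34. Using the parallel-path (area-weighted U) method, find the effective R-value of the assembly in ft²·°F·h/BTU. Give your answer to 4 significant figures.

23.32 ft²·°F·h/BTU

U_eff = 0.853/29.34 + 0.147/10.65 = 0.029073 + 0.013803 = 0.042876
R_eff = 1/U_eff = 23.323 ft²·°F·h/BTU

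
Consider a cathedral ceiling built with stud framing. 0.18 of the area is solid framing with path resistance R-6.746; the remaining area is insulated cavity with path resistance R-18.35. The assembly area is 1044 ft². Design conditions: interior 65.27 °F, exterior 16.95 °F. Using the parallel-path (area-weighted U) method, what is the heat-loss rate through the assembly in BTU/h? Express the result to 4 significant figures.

U_eff = 0.82/18.35 + 0.18/6.746 = 0.044687 + 0.026682 = 0.071369
R_eff = 1/U_eff = 14.012 ft²·°F·h/BTU
Q = 1044 × (65.27 − 16.95) / 14.012 = 3600.3 BTU/h

3600 BTU/h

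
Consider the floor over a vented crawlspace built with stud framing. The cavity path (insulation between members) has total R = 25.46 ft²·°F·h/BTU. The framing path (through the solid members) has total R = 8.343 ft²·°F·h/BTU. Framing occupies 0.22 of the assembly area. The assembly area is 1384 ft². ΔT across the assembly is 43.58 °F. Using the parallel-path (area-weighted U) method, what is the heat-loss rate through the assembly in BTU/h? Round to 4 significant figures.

3438 BTU/h

U_eff = 0.78/25.46 + 0.22/8.343 = 0.030636 + 0.026369 = 0.057006
R_eff = 1/U_eff = 17.542 ft²·°F·h/BTU
Q = 1384 × 43.58 / 17.542 = 3438.3 BTU/h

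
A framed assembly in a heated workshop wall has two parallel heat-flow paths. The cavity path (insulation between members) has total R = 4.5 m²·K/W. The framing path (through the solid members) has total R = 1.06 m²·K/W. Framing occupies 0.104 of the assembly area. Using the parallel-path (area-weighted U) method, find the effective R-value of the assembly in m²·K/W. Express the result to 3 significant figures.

U_eff = 0.896/4.5 + 0.104/1.06 = 0.1991 + 0.09811 = 0.2972
R_eff = 1/U_eff = 3.364 m²·K/W

3.36 m²·K/W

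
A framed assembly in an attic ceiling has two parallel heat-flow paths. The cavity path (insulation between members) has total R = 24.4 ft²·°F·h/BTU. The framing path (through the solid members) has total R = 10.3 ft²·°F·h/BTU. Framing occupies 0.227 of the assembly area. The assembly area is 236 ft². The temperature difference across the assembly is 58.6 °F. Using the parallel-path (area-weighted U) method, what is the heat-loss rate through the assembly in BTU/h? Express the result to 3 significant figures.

743 BTU/h

U_eff = 0.773/24.4 + 0.227/10.3 = 0.03168 + 0.02204 = 0.05372
R_eff = 1/U_eff = 18.62 ft²·°F·h/BTU
Q = 236 × 58.6 / 18.62 = 742.9 BTU/h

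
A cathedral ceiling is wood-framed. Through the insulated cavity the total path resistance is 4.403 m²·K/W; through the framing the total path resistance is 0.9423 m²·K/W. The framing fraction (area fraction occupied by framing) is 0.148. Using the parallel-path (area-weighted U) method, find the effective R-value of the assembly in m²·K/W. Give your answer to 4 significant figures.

2.853 m²·K/W

U_eff = 0.852/4.403 + 0.148/0.9423 = 0.1935 + 0.15706 = 0.35057
R_eff = 1/U_eff = 2.8525 m²·K/W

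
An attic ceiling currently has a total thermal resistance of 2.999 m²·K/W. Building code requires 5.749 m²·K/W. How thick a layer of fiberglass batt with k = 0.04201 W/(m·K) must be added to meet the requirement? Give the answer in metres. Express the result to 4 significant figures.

0.1155 m

ΔR = 5.749 − 2.999 = 2.75 m²·K/W
L = ΔR × k = 2.75 × 0.04201 = 0.11553 m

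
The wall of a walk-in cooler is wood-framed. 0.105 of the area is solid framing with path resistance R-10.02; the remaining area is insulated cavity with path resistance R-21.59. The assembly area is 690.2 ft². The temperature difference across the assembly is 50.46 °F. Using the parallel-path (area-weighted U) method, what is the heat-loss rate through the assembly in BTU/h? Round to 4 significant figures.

1809 BTU/h

U_eff = 0.895/21.59 + 0.105/10.02 = 0.041454 + 0.010479 = 0.051933
R_eff = 1/U_eff = 19.255 ft²·°F·h/BTU
Q = 690.2 × 50.46 / 19.255 = 1808.7 BTU/h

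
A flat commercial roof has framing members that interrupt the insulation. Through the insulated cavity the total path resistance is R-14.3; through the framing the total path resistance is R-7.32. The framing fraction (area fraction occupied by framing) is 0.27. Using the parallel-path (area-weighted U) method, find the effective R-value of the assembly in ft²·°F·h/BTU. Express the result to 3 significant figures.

11.4 ft²·°F·h/BTU

U_eff = 0.73/14.3 + 0.27/7.32 = 0.05105 + 0.03689 = 0.08793
R_eff = 1/U_eff = 11.37 ft²·°F·h/BTU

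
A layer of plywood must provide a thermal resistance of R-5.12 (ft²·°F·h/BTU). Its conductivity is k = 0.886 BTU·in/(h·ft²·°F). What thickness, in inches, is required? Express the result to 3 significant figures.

4.54 in

L = R × k = 5.12 × 0.886 = 4.536 in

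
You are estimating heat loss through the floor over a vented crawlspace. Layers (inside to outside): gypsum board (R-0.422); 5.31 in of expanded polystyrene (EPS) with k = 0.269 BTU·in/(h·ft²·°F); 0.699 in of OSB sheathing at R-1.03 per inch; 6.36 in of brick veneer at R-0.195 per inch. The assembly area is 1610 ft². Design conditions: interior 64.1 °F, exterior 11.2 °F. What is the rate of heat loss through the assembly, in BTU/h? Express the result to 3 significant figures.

5.31/0.269 = 19.74
0.699 × 1.03 = 0.72
6.36 × 0.195 = 1.24
R_total = 0.422 + 19.74 + 0.72 + 1.24 = 22.12 ft²·°F·h/BTU
Q = A·ΔT/R = 1610 × (64.1 − 11.2) / 22.12 = 3850 BTU/h

3850 BTU/h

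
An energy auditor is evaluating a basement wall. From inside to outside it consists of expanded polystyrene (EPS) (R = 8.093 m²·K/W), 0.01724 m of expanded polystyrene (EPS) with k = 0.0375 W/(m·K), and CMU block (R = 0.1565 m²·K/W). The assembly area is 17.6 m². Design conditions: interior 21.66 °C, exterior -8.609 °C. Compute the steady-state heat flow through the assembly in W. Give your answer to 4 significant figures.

0.01724/0.0375 = 0.45973
R_total = 8.093 + 0.45973 + 0.1565 = 8.7092 m²·K/W
Q = A·ΔT/R = 17.6 × (21.66 − (-8.609)) / 8.7092 = 61.169 W

61.17 W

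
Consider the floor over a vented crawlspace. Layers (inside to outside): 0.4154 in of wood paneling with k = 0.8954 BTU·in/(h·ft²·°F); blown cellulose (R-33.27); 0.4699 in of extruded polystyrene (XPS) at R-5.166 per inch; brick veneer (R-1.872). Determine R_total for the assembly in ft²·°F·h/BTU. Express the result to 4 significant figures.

0.4154/0.8954 = 0.46393
0.4699 × 5.166 = 2.4275
R_total = 0.46393 + 33.27 + 2.4275 + 1.872 = 38.033 ft²·°F·h/BTU

38.03 ft²·°F·h/BTU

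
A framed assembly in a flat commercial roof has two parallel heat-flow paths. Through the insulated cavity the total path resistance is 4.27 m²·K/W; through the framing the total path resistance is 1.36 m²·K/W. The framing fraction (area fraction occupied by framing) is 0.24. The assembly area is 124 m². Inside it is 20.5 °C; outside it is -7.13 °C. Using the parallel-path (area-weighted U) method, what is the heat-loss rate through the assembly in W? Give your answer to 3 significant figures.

U_eff = 0.76/4.27 + 0.24/1.36 = 0.178 + 0.1765 = 0.3545
R_eff = 1/U_eff = 2.821 m²·K/W
Q = 124 × (20.5 − (-7.13)) / 2.821 = 1214 W

1210 W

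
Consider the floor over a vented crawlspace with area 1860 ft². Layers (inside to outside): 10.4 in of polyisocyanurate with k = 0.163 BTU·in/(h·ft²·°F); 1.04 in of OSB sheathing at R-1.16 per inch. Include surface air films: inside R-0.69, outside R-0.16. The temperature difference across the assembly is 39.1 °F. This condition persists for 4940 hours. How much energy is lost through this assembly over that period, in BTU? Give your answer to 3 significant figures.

10.4/0.163 = 63.8
1.04 × 1.16 = 1.206
R_total = 0.69 + 63.8 + 1.206 + 0.16 = 65.86 ft²·°F·h/BTU
Q = 1860 × 39.1 / 65.86 = 1104 BTU/h
E = 1104 × 4940 = 5455000 BTU

5450000 BTU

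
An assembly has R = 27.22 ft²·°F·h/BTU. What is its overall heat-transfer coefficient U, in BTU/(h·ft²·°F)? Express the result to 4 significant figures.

0.03674 BTU/(h·ft²·°F)

U = 1/R = 1/27.22 = 0.036738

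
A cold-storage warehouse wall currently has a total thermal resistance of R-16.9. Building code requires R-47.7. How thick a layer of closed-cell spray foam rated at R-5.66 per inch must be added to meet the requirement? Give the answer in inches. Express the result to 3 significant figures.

5.44 in

ΔR = 47.7 − 16.9 = 30.8 ft²·°F·h/BTU
L = ΔR / (R/in) = 30.8/5.66 = 5.442 in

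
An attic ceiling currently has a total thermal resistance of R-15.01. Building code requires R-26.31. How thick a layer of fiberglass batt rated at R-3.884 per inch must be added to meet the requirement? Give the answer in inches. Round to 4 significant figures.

2.909 in

ΔR = 26.31 − 15.01 = 11.3 ft²·°F·h/BTU
L = ΔR / (R/in) = 11.3/3.884 = 2.9094 in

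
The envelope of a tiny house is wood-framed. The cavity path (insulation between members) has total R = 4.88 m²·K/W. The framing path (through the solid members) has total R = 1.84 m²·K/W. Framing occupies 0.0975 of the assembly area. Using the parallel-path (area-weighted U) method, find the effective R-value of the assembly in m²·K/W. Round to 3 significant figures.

U_eff = 0.9025/4.88 + 0.0975/1.84 = 0.1849 + 0.05299 = 0.2379
R_eff = 1/U_eff = 4.203 m²·K/W

4.20 m²·K/W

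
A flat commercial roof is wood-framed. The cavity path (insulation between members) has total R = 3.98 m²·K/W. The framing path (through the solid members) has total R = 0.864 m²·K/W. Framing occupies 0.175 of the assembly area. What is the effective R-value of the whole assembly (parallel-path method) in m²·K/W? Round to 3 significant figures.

U_eff = 0.825/3.98 + 0.175/0.864 = 0.2073 + 0.2025 = 0.4098
R_eff = 1/U_eff = 2.44 m²·K/W

2.44 m²·K/W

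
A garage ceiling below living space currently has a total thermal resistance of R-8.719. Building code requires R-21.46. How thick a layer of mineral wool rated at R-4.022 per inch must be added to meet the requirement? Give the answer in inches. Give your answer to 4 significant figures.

ΔR = 21.46 − 8.719 = 12.741 ft²·°F·h/BTU
L = ΔR / (R/in) = 12.741/4.022 = 3.1678 in

3.168 in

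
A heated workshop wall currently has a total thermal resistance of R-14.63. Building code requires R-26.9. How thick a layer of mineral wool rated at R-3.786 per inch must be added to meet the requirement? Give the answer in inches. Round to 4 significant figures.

ΔR = 26.9 − 14.63 = 12.27 ft²·°F·h/BTU
L = ΔR / (R/in) = 12.27/3.786 = 3.2409 in

3.241 in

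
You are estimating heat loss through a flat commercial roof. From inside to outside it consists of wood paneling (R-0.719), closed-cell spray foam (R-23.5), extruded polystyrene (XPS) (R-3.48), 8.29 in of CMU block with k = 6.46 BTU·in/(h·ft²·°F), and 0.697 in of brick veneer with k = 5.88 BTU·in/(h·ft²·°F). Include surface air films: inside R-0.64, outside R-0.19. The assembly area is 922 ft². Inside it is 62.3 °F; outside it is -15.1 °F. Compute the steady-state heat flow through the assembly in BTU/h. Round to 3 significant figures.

2380 BTU/h

8.29/6.46 = 1.283
0.697/5.88 = 0.1185
R_total = 0.64 + 0.719 + 23.5 + 3.48 + 1.283 + 0.1185 + 0.19 = 29.93 ft²·°F·h/BTU
Q = A·ΔT/R = 922 × (62.3 − (-15.1)) / 29.93 = 2384 BTU/h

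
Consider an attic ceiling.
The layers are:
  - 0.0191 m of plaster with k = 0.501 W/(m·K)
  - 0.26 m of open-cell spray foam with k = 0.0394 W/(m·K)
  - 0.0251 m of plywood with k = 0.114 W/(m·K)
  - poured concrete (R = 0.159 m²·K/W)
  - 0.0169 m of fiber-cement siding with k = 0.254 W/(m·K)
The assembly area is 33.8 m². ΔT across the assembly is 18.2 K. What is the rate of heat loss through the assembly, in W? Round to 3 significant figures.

86.9 W

0.0191/0.501 = 0.03812
0.26/0.0394 = 6.599
0.0251/0.114 = 0.2202
0.0169/0.254 = 0.06654
R_total = 0.03812 + 6.599 + 0.2202 + 0.159 + 0.06654 = 7.083 m²·K/W
Q = A·ΔT/R = 33.8 × 18.2 / 7.083 = 86.85 W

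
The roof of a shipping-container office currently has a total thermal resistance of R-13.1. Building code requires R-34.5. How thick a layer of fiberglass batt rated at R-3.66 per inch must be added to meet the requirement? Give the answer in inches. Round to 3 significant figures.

5.85 in

ΔR = 34.5 − 13.1 = 21.4 ft²·°F·h/BTU
L = ΔR / (R/in) = 21.4/3.66 = 5.847 in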